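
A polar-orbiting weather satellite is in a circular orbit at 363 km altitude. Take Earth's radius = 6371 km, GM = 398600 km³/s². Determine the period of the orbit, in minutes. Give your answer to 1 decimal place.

91.7 min

Semi-major axis a = 6371 + 363 = 6734 km. Period T = 2π√(a³/μ) = 2π√(6734³/398600) = 5499.5 s = 91.66 min.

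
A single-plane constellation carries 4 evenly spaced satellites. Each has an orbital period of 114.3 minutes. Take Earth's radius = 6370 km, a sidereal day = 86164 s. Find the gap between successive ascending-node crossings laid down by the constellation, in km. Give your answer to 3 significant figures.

T = 114.3 min = 6858.0 s.
Single-satellite node shift = (6858.0/86164) × 360° = 28.65°.
With 4 satellites evenly phased, successive equator crossings are 28.65/4 = 7.163° apart.
That is 7.163 × 111.2 = 796 km at the equator.

796 km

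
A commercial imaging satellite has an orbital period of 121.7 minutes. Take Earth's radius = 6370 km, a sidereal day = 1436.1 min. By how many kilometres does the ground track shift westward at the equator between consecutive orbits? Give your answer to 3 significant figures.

3390 km

T = 121.7 min = 7302.0 s.
During one orbit Earth rotates (7302.0 / 86166) × 360° = 30.51°.
At the equator that is 30.51° × (2π·6370/360) km/° = 30.51 × 111.2 = 3392 km.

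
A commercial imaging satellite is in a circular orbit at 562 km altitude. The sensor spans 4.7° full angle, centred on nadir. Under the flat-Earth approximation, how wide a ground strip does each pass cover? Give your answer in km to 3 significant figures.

Half-angle = 4.7°/2 = 2.35°.
Swath width ≈ 2h·tan(θ/2) = 2 × 562 × tan(2.35°) = 46.1 km.

46.1 km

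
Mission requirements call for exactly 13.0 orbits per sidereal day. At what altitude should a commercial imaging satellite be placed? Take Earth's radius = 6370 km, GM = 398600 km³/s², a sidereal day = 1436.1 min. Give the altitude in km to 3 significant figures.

Required period T = 86166 / 13.0 = 6628.2 s.
From T = 2π√(a³/μ): a = (μ T²/4π²)^(1/3) = (398600 × 6628.2² / 4π²)^(1/3) = 7626 km.
Altitude h = a − R = 7626 − 6370 = 1256 km.

1260 km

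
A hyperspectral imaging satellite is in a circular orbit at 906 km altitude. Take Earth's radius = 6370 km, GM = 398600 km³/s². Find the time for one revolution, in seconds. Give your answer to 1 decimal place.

Semi-major axis a = 6370 + 906 = 7276 km. Period T = 2π√(a³/μ) = 2π√(7276³/398600) = 6176.6 s = 102.94 min.

6176.6 seconds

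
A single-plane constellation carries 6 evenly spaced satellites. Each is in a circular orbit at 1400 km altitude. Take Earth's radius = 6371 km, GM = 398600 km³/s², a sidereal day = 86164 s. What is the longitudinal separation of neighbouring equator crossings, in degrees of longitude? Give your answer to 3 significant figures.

4.75°

Semi-major axis a = 6371 + 1400 = 7771 km. Period T = 2π√(a³/μ) = 2π√(7771³/398600) = 6817.5 s = 113.63 min.
Single-satellite node shift = (6817.5/86164) × 360° = 28.48°.
With 6 satellites evenly phased, successive equator crossings are 28.48/6 = 4.747° apart.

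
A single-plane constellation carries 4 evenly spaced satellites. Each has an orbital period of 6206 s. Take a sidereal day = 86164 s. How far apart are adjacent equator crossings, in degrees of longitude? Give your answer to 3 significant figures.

6.48°

Single-satellite node shift = (6206.0/86164) × 360° = 25.93°.
With 4 satellites evenly phased, successive equator crossings are 25.93/4 = 6.482° apart.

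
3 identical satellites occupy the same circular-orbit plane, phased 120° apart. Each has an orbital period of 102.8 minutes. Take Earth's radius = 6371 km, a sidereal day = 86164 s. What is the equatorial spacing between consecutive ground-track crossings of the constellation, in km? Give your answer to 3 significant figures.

T = 102.8 min = 6168.0 s.
Single-satellite node shift = (6168.0/86164) × 360° = 25.77°.
With 3 satellites evenly phased, successive equator crossings are 25.77/3 = 8.590° apart.
That is 8.590 × 111.2 = 955 km at the equator.

955 km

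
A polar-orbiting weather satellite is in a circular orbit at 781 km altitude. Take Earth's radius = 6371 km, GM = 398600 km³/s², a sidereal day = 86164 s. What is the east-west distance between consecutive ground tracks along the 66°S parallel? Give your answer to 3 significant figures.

1140 km

Semi-major axis a = 6371 + 781 = 7152 km. Period T = 2π√(a³/μ) = 2π√(7152³/398600) = 6019.4 s = 100.32 min.
Node shift per orbit = (6019.4/86164) × 360° = 25.15°.
Equatorial spacing = 25.15 × 111.2 km/° = 2796 km.
At 66° latitude, spacing = 2796 × cos(66°) = 1137 km.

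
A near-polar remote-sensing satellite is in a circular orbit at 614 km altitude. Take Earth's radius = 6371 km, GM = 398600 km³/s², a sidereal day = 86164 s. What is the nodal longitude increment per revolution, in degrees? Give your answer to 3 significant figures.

Semi-major axis a = 6371 + 614 = 6985 km. Period T = 2π√(a³/μ) = 2π√(6985³/398600) = 5809.8 s = 96.83 min.
During one orbit Earth rotates (5809.8 / 86164) × 360° = 24.27°.

24.3°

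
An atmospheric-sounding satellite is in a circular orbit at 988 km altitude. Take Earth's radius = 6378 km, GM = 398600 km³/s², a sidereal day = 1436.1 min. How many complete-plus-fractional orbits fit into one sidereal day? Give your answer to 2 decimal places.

13.70

Semi-major axis a = 6378 + 988 = 7366 km. Period T = 2π√(a³/μ) = 2π√(7366³/398600) = 6291.6 s = 104.86 min.
Orbits per sidereal day = 86166 / 6291.6 = 13.695.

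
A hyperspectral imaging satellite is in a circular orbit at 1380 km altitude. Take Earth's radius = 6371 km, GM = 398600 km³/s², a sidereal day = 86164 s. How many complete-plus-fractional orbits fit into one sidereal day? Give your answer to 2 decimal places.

Semi-major axis a = 6371 + 1380 = 7751 km. Period T = 2π√(a³/μ) = 2π√(7751³/398600) = 6791.2 s = 113.19 min.
Orbits per sidereal day = 86164 / 6791.2 = 12.688.

12.69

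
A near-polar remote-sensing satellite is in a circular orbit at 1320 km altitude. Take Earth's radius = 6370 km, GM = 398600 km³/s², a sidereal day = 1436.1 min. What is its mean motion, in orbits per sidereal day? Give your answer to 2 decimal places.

12.84

Semi-major axis a = 6370 + 1320 = 7690 km. Period T = 2π√(a³/μ) = 2π√(7690³/398600) = 6711.2 s = 111.85 min.
Orbits per sidereal day = 86166 / 6711.2 = 12.839.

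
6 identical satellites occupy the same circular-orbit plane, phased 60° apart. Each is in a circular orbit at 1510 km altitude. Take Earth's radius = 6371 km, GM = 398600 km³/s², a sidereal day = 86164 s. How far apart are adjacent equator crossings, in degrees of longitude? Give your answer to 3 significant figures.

Semi-major axis a = 6371 + 1510 = 7881 km. Period T = 2π√(a³/μ) = 2π√(7881³/398600) = 6962.8 s = 116.05 min.
Single-satellite node shift = (6962.8/86164) × 360° = 29.09°.
With 6 satellites evenly phased, successive equator crossings are 29.09/6 = 4.849° apart.

4.85°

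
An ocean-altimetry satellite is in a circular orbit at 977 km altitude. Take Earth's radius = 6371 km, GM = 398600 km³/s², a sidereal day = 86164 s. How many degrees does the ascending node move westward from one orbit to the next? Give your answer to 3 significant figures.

26.2°

Semi-major axis a = 6371 + 977 = 7348 km. Period T = 2π√(a³/μ) = 2π√(7348³/398600) = 6268.5 s = 104.48 min.
During one orbit Earth rotates (6268.5 / 86164) × 360° = 26.19°.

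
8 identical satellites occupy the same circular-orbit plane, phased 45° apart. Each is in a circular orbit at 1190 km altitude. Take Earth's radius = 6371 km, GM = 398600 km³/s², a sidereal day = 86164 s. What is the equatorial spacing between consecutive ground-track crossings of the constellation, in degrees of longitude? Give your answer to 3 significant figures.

Semi-major axis a = 6371 + 1190 = 7561 km. Period T = 2π√(a³/μ) = 2π√(7561³/398600) = 6543.0 s = 109.05 min.
Single-satellite node shift = (6543.0/86164) × 360° = 27.34°.
With 8 satellites evenly phased, successive equator crossings are 27.34/8 = 3.417° apart.

3.42°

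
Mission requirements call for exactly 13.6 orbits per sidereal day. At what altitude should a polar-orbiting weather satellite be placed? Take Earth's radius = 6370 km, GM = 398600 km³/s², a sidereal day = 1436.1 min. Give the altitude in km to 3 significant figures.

Required period T = 86166 / 13.6 = 6335.7 s.
From T = 2π√(a³/μ): a = (μ T²/4π²)^(1/3) = (398600 × 6335.7² / 4π²)^(1/3) = 7400 km.
Altitude h = a − R = 7400 − 6370 = 1030 km.

1030 km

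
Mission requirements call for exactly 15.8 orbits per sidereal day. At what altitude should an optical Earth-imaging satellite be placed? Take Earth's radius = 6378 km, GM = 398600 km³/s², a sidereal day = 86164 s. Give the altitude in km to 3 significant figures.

Required period T = 86164 / 15.8 = 5453.4 s.
From T = 2π√(a³/μ): a = (μ T²/4π²)^(1/3) = (398600 × 5453.4² / 4π²)^(1/3) = 6696 km.
Altitude h = a − R = 6696 − 6378 = 318 km.

318 km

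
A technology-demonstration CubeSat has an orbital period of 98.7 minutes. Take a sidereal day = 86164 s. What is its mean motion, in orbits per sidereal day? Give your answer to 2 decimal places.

T = 98.7 min = 5922.0 s.
Orbits per sidereal day = 86164 / 5922.0 = 14.550.

14.55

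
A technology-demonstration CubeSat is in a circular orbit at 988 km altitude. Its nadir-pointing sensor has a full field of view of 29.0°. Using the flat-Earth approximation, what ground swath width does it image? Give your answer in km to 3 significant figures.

511 km

Half-angle = 29.0°/2 = 14.5°.
Swath width ≈ 2h·tan(θ/2) = 2 × 988 × tan(14.5°) = 511.0 km.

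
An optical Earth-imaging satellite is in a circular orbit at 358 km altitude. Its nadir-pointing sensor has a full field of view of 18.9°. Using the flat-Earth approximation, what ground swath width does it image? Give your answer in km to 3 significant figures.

119 km

Half-angle = 18.9°/2 = 9.45°.
Swath width ≈ 2h·tan(θ/2) = 2 × 358 × tan(9.45°) = 119.2 km.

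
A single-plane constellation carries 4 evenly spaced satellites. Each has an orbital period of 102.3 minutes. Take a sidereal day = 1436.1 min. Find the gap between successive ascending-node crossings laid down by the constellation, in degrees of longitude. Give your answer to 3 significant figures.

T = 102.3 min = 6138.0 s.
Single-satellite node shift = (6138.0/86166) × 360° = 25.64°.
With 4 satellites evenly phased, successive equator crossings are 25.64/4 = 6.411° apart.

6.41°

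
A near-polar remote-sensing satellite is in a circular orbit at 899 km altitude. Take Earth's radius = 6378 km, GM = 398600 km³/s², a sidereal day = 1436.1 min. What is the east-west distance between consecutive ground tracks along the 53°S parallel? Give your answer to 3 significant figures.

Semi-major axis a = 6378 + 899 = 7277 km. Period T = 2π√(a³/μ) = 2π√(7277³/398600) = 6177.9 s = 102.96 min.
Node shift per orbit = (6177.9/86166) × 360° = 25.81°.
Equatorial spacing = 25.81 × 111.3 km/° = 2873 km.
At 53° latitude, spacing = 2873 × cos(53°) = 1729 km.

1730 km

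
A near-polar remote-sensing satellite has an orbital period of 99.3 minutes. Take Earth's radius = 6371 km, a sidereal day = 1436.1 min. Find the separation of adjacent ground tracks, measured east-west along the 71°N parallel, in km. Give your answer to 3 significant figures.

T = 99.3 min = 5958.0 s.
Node shift per orbit = (5958.0/86166) × 360° = 24.89°.
Equatorial spacing = 24.89 × 111.2 km/° = 2768 km.
At 71° latitude, spacing = 2768 × cos(71°) = 901 km.

901 km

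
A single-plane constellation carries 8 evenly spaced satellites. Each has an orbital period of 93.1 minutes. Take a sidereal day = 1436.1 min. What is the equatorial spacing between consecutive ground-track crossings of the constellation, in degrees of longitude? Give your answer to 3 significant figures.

T = 93.1 min = 5586.0 s.
Single-satellite node shift = (5586.0/86166) × 360° = 23.34°.
With 8 satellites evenly phased, successive equator crossings are 23.34/8 = 2.917° apart.

2.92°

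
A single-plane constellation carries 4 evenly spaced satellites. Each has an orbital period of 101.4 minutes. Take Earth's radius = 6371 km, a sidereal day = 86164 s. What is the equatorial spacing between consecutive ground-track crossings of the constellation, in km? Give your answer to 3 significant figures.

707 km

T = 101.4 min = 6084.0 s.
Single-satellite node shift = (6084.0/86164) × 360° = 25.42°.
With 4 satellites evenly phased, successive equator crossings are 25.42/4 = 6.355° apart.
That is 6.355 × 111.2 = 707 km at the equator.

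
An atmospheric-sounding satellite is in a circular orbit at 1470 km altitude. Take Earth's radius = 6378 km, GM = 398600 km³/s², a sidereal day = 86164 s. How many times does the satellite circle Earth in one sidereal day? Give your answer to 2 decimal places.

12.45

Semi-major axis a = 6378 + 1470 = 7848 km. Period T = 2π√(a³/μ) = 2π√(7848³/398600) = 6919.1 s = 115.32 min.
Orbits per sidereal day = 86164 / 6919.1 = 12.453.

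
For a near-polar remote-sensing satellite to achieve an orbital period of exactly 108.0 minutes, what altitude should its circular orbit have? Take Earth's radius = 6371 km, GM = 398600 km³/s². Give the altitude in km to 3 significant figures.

T = 108.0 min = 6480.0 s.
From T = 2π√(a³/μ): a = (μ T²/4π²)^(1/3) = (398600 × 6480.0² / 4π²)^(1/3) = 7512 km.
Altitude h = a − R = 7512 − 6371 = 1141 km.

1140 km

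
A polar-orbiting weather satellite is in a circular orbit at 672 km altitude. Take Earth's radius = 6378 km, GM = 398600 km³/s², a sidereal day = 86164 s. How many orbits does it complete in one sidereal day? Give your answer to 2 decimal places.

Semi-major axis a = 6378 + 672 = 7050 km. Period T = 2π√(a³/μ) = 2π√(7050³/398600) = 5891.1 s = 98.18 min.
Orbits per sidereal day = 86164 / 5891.1 = 14.626.

14.63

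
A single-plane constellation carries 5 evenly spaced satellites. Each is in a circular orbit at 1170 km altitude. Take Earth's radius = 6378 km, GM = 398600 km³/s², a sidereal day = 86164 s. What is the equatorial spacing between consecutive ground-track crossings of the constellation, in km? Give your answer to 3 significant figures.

607 km

Semi-major axis a = 6378 + 1170 = 7548 km. Period T = 2π√(a³/μ) = 2π√(7548³/398600) = 6526.2 s = 108.77 min.
Single-satellite node shift = (6526.2/86164) × 360° = 27.27°.
With 5 satellites evenly phased, successive equator crossings are 27.27/5 = 5.453° apart.
That is 5.453 × 111.3 = 607 km at the equator.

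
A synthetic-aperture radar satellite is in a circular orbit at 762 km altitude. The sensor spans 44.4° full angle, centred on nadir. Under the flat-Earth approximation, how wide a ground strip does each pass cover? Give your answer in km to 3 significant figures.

622 km

Half-angle = 44.4°/2 = 22.2°.
Swath width ≈ 2h·tan(θ/2) = 2 × 762 × tan(22.2°) = 621.9 km.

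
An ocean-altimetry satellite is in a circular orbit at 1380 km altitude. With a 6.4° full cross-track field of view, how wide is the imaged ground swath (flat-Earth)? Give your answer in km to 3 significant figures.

Half-angle = 6.4°/2 = 3.2°.
Swath width ≈ 2h·tan(θ/2) = 2 × 1380 × tan(3.2°) = 154.3 km.

154 km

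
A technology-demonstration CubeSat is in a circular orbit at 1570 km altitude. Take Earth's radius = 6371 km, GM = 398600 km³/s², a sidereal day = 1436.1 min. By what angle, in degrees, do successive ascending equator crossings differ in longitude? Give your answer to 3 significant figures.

Semi-major axis a = 6371 + 1570 = 7941 km. Period T = 2π√(a³/μ) = 2π√(7941³/398600) = 7042.5 s = 117.37 min.
During one orbit Earth rotates (7042.5 / 86166) × 360° = 29.42°.

29.4°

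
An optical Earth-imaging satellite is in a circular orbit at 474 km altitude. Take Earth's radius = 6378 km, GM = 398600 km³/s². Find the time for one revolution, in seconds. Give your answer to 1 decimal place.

Semi-major axis a = 6378 + 474 = 6852 km. Period T = 2π√(a³/μ) = 2π√(6852³/398600) = 5644.7 s = 94.08 min.

5644.7 seconds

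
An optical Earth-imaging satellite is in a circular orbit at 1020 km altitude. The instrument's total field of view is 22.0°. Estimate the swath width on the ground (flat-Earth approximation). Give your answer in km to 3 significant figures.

Half-angle = 22.0°/2 = 11°.
Swath width ≈ 2h·tan(θ/2) = 2 × 1020 × tan(11°) = 396.5 km.

397 km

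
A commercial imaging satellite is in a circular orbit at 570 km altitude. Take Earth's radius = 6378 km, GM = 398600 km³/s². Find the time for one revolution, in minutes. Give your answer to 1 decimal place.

96.1 min

Semi-major axis a = 6378 + 570 = 6948 km. Period T = 2π√(a³/μ) = 2π√(6948³/398600) = 5763.7 s = 96.06 min.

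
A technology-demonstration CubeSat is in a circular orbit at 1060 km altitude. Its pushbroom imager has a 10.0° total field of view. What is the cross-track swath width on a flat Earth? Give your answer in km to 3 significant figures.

185 km

Half-angle = 10.0°/2 = 5°.
Swath width ≈ 2h·tan(θ/2) = 2 × 1060 × tan(5°) = 185.5 km.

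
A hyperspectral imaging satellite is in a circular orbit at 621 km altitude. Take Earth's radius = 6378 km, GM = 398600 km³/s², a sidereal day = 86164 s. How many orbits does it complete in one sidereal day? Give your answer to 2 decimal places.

Semi-major axis a = 6378 + 621 = 6999 km. Period T = 2π√(a³/μ) = 2π√(6999³/398600) = 5827.3 s = 97.12 min.
Orbits per sidereal day = 86164 / 5827.3 = 14.786.

14.79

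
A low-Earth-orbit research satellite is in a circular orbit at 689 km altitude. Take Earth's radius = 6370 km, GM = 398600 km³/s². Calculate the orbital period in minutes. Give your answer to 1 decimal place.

98.4 min

Semi-major axis a = 6370 + 689 = 7059 km. Period T = 2π√(a³/μ) = 2π√(7059³/398600) = 5902.4 s = 98.37 min.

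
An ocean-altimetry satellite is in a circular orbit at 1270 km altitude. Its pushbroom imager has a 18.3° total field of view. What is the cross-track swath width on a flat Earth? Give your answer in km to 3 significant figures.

409 km

Half-angle = 18.3°/2 = 9.15°.
Swath width ≈ 2h·tan(θ/2) = 2 × 1270 × tan(9.15°) = 409.1 km.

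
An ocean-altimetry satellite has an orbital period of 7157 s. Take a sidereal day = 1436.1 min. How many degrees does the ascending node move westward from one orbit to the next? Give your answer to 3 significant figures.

During one orbit Earth rotates (7157.0 / 86166) × 360° = 29.90°.

29.9°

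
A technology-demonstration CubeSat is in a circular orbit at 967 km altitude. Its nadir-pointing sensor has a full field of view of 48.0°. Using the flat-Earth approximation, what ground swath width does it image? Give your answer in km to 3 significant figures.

861 km

Half-angle = 48.0°/2 = 24°.
Swath width ≈ 2h·tan(θ/2) = 2 × 967 × tan(24°) = 861.1 km.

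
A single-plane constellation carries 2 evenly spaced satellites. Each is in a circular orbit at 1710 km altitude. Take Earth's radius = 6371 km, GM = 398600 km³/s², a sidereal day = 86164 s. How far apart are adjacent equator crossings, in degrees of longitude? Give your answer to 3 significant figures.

Semi-major axis a = 6371 + 1710 = 8081 km. Period T = 2π√(a³/μ) = 2π√(8081³/398600) = 7229.5 s = 120.49 min.
Single-satellite node shift = (7229.5/86164) × 360° = 30.21°.
With 2 satellites evenly phased, successive equator crossings are 30.21/2 = 15.103° apart.

15.1°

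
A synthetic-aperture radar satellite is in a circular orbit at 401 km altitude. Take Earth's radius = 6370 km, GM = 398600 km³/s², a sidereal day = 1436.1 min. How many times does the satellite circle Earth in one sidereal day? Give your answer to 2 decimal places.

Semi-major axis a = 6370 + 401 = 6771 km. Period T = 2π√(a³/μ) = 2π√(6771³/398600) = 5544.9 s = 92.41 min.
Orbits per sidereal day = 86166 / 5544.9 = 15.540.

15.54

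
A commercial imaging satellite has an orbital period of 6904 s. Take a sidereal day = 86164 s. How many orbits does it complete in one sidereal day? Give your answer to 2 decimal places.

Orbits per sidereal day = 86164 / 6904.0 = 12.480.

12.48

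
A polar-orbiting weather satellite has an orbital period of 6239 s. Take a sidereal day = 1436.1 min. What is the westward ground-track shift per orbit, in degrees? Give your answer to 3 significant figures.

26.1°

During one orbit Earth rotates (6239.0 / 86166) × 360° = 26.07°.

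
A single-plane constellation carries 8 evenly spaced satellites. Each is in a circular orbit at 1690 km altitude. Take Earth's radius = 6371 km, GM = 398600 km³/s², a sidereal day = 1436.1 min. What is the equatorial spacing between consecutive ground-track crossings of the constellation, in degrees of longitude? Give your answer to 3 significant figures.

3.76°

Semi-major axis a = 6371 + 1690 = 8061 km. Period T = 2π√(a³/μ) = 2π√(8061³/398600) = 7202.7 s = 120.04 min.
Single-satellite node shift = (7202.7/86166) × 360° = 30.09°.
With 8 satellites evenly phased, successive equator crossings are 30.09/8 = 3.762° apart.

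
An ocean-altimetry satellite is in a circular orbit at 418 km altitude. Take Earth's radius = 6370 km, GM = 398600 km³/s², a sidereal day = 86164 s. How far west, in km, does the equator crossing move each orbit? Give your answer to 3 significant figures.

Semi-major axis a = 6370 + 418 = 6788 km. Period T = 2π√(a³/μ) = 2π√(6788³/398600) = 5565.8 s = 92.76 min.
During one orbit Earth rotates (5565.8 / 86164) × 360° = 23.25°.
At the equator that is 23.25° × (2π·6370/360) km/° = 23.25 × 111.2 = 2585 km.

2590 km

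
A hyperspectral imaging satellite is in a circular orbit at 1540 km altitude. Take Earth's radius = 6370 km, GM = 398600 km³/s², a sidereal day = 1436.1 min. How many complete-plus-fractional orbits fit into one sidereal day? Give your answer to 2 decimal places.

Semi-major axis a = 6370 + 1540 = 7910 km. Period T = 2π√(a³/μ) = 2π√(7910³/398600) = 7001.3 s = 116.69 min.
Orbits per sidereal day = 86166 / 7001.3 = 12.307.

12.31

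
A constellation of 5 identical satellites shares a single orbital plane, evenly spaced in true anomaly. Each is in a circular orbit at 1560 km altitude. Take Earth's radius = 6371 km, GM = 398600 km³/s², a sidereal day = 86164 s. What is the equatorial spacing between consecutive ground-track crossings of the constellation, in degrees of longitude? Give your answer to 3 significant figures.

5.87°

Semi-major axis a = 6371 + 1560 = 7931 km. Period T = 2π√(a³/μ) = 2π√(7931³/398600) = 7029.2 s = 117.15 min.
Single-satellite node shift = (7029.2/86164) × 360° = 29.37°.
With 5 satellites evenly phased, successive equator crossings are 29.37/5 = 5.874° apart.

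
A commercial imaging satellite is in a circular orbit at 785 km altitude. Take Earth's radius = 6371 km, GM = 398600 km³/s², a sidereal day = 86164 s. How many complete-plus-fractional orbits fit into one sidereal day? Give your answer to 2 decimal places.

Semi-major axis a = 6371 + 785 = 7156 km. Period T = 2π√(a³/μ) = 2π√(7156³/398600) = 6024.4 s = 100.41 min.
Orbits per sidereal day = 86164 / 6024.4 = 14.302.

14.30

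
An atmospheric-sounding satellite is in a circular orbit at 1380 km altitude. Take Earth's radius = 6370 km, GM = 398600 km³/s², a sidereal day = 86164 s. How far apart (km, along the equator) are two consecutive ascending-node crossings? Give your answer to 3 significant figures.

3150 km

Semi-major axis a = 6370 + 1380 = 7750 km. Period T = 2π√(a³/μ) = 2π√(7750³/398600) = 6789.9 s = 113.17 min.
During one orbit Earth rotates (6789.9 / 86164) × 360° = 28.37°.
At the equator that is 28.37° × (2π·6370/360) km/° = 28.37 × 111.2 = 3154 km.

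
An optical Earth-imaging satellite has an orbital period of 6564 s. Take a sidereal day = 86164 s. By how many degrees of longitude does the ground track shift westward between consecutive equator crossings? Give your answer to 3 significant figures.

27.4°

During one orbit Earth rotates (6564.0 / 86164) × 360° = 27.42°.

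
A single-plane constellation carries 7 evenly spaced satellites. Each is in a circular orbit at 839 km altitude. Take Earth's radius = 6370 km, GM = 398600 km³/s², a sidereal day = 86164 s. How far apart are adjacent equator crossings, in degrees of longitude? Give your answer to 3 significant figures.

Semi-major axis a = 6370 + 839 = 7209 km. Period T = 2π√(a³/μ) = 2π√(7209³/398600) = 6091.5 s = 101.52 min.
Single-satellite node shift = (6091.5/86164) × 360° = 25.45°.
With 7 satellites evenly phased, successive equator crossings are 25.45/7 = 3.636° apart.

3.64°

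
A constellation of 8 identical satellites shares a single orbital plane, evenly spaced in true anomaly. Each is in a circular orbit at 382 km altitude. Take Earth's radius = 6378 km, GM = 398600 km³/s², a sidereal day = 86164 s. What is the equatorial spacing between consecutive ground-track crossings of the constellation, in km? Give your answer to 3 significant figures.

322 km

Semi-major axis a = 6378 + 382 = 6760 km. Period T = 2π√(a³/μ) = 2π√(6760³/398600) = 5531.4 s = 92.19 min.
Single-satellite node shift = (5531.4/86164) × 360° = 23.11°.
With 8 satellites evenly phased, successive equator crossings are 23.11/8 = 2.889° apart.
That is 2.889 × 111.3 = 322 km at the equator.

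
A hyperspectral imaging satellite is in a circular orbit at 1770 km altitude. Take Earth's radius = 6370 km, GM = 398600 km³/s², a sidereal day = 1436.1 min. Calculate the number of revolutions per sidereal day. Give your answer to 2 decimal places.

11.79

Semi-major axis a = 6370 + 1770 = 8140 km. Period T = 2π√(a³/μ) = 2π√(8140³/398600) = 7308.8 s = 121.81 min.
Orbits per sidereal day = 86166 / 7308.8 = 11.789.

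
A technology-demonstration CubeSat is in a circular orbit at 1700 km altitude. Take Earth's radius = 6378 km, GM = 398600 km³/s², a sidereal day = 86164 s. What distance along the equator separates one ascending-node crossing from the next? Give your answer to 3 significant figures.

3360 km

Semi-major axis a = 6378 + 1700 = 8078 km. Period T = 2π√(a³/μ) = 2π√(8078³/398600) = 7225.5 s = 120.42 min.
During one orbit Earth rotates (7225.5 / 86164) × 360° = 30.19°.
At the equator that is 30.19° × (2π·6378/360) km/° = 30.19 × 111.3 = 3361 km.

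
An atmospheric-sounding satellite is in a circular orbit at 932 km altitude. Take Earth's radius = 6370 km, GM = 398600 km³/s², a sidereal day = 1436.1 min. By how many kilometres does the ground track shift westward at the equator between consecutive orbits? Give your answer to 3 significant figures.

Semi-major axis a = 6370 + 932 = 7302 km. Period T = 2π√(a³/μ) = 2π√(7302³/398600) = 6209.7 s = 103.50 min.
During one orbit Earth rotates (6209.7 / 86166) × 360° = 25.94°.
At the equator that is 25.94° × (2π·6370/360) km/° = 25.94 × 111.2 = 2884 km.

2880 km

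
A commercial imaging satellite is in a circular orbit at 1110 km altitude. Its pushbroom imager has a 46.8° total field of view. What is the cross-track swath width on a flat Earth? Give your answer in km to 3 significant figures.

Half-angle = 46.8°/2 = 23.4°.
Swath width ≈ 2h·tan(θ/2) = 2 × 1110 × tan(23.4°) = 960.7 km.

961 km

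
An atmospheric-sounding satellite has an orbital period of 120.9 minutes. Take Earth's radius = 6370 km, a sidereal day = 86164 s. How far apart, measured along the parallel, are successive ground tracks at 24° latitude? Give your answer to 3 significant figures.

T = 120.9 min = 7254.0 s.
Node shift per orbit = (7254.0/86164) × 360° = 30.31°.
Equatorial spacing = 30.31 × 111.2 km/° = 3370 km.
At 24° latitude, spacing = 3370 × cos(24°) = 3078 km.

3080 km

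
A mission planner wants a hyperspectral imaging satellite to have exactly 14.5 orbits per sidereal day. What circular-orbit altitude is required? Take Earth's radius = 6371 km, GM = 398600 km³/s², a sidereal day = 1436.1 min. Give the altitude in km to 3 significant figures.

720 km

Required period T = 86166 / 14.5 = 5942.5 s.
From T = 2π√(a³/μ): a = (μ T²/4π²)^(1/3) = (398600 × 5942.5² / 4π²)^(1/3) = 7091 km.
Altitude h = a − R = 7091 − 6371 = 720 km.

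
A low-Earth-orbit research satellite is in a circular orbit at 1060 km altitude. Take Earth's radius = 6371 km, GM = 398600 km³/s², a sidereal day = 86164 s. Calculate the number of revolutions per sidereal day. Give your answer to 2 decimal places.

13.52

Semi-major axis a = 6371 + 1060 = 7431 km. Period T = 2π√(a³/μ) = 2π√(7431³/398600) = 6375.0 s = 106.25 min.
Orbits per sidereal day = 86164 / 6375.0 = 13.516.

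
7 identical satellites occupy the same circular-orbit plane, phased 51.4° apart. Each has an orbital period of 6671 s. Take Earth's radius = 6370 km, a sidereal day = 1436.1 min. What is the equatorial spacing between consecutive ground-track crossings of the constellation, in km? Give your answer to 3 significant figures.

443 km

Single-satellite node shift = (6671.0/86166) × 360° = 27.87°.
With 7 satellites evenly phased, successive equator crossings are 27.87/7 = 3.982° apart.
That is 3.982 × 111.2 = 443 km at the equator.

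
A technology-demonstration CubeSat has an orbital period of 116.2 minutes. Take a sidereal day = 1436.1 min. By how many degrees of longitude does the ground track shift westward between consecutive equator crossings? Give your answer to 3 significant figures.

29.1°

T = 116.2 min = 6972.0 s.
During one orbit Earth rotates (6972.0 / 86166) × 360° = 29.13°.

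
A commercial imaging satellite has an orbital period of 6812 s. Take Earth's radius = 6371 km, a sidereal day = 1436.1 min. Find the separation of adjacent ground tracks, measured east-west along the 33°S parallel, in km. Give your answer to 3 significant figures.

Node shift per orbit = (6812.0/86166) × 360° = 28.46°.
Equatorial spacing = 28.46 × 111.2 km/° = 3165 km.
At 33° latitude, spacing = 3165 × cos(33°) = 2654 km.

2650 km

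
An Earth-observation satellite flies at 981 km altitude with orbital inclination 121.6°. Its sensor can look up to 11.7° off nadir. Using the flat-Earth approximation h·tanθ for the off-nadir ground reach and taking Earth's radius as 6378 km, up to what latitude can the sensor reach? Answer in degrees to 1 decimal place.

Retrograde orbit: the ground track reaches ±(180° − i) = ±(180 − 121.6) = ±58.4°.
Sensor half-swath on the ground ≈ 981·tan(11.7°) = 203 km = 1.83° of latitude.
Maximum observable latitude ≈ 58.4 + 1.83 = 60.2°.

60.2°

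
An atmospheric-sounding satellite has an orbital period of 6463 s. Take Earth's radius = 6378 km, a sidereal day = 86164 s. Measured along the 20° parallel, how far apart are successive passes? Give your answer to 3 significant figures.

Node shift per orbit = (6463.0/86164) × 360° = 27.00°.
Equatorial spacing = 27.00 × 111.3 km/° = 3006 km.
At 20° latitude, spacing = 3006 × cos(20°) = 2825 km.

2820 km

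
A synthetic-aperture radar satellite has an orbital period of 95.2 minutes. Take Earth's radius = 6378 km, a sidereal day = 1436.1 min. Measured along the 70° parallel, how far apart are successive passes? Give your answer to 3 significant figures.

909 km

T = 95.2 min = 5712.0 s.
Node shift per orbit = (5712.0/86166) × 360° = 23.86°.
Equatorial spacing = 23.86 × 111.3 km/° = 2657 km.
At 70° latitude, spacing = 2657 × cos(70°) = 909 km.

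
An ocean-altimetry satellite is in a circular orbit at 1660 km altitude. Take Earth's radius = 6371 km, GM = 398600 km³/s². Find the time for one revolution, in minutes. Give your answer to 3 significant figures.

119 min

Semi-major axis a = 6371 + 1660 = 8031 km. Period T = 2π√(a³/μ) = 2π√(8031³/398600) = 7162.5 s = 119.38 min.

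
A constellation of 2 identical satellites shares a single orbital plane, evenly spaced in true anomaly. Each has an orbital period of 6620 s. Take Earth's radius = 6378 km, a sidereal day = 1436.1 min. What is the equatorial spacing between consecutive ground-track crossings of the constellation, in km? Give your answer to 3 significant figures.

Single-satellite node shift = (6620.0/86166) × 360° = 27.66°.
With 2 satellites evenly phased, successive equator crossings are 27.66/2 = 13.829° apart.
That is 13.829 × 111.3 = 1539 km at the equator.

1540 km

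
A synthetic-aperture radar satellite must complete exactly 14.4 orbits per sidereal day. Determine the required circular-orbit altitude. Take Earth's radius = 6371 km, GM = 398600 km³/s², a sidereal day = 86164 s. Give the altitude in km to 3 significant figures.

753 km

Required period T = 86164 / 14.4 = 5983.6 s.
From T = 2π√(a³/μ): a = (μ T²/4π²)^(1/3) = (398600 × 5983.6² / 4π²)^(1/3) = 7124 km.
Altitude h = a − R = 7124 − 6371 = 753 km.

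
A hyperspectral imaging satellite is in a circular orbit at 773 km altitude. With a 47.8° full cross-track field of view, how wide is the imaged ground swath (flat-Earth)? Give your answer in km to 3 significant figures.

Half-angle = 47.8°/2 = 23.9°.
Swath width ≈ 2h·tan(θ/2) = 2 × 773 × tan(23.9°) = 685.1 km.

685 km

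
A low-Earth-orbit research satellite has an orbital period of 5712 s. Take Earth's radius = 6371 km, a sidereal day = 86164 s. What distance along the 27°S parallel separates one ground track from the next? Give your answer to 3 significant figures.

2360 km

Node shift per orbit = (5712.0/86164) × 360° = 23.87°.
Equatorial spacing = 23.87 × 111.2 km/° = 2654 km.
At 27° latitude, spacing = 2654 × cos(27°) = 2364 km.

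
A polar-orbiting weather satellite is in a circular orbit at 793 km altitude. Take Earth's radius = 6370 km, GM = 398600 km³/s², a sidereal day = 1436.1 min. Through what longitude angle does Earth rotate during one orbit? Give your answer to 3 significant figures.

25.2°

Semi-major axis a = 6370 + 793 = 7163 km. Period T = 2π√(a³/μ) = 2π√(7163³/398600) = 6033.3 s = 100.55 min.
During one orbit Earth rotates (6033.3 / 86166) × 360° = 25.21°.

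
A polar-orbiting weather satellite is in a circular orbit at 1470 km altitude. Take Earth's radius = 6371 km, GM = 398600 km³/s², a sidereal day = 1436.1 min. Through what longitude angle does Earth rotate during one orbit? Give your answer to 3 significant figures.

28.9°

Semi-major axis a = 6371 + 1470 = 7841 km. Period T = 2π√(a³/μ) = 2π√(7841³/398600) = 6909.8 s = 115.16 min.
During one orbit Earth rotates (6909.8 / 86166) × 360° = 28.87°.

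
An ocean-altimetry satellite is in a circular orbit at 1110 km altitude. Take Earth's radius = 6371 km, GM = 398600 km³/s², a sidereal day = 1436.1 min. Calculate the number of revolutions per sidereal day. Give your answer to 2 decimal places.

Semi-major axis a = 6371 + 1110 = 7481 km. Period T = 2π√(a³/μ) = 2π√(7481³/398600) = 6439.5 s = 107.32 min.
Orbits per sidereal day = 86166 / 6439.5 = 13.381.

13.38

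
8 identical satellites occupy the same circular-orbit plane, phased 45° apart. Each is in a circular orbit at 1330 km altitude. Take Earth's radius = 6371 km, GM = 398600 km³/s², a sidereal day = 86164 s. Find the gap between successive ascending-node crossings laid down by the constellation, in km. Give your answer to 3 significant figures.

391 km

Semi-major axis a = 6371 + 1330 = 7701 km. Period T = 2π√(a³/μ) = 2π√(7701³/398600) = 6725.6 s = 112.09 min.
Single-satellite node shift = (6725.6/86164) × 360° = 28.10°.
With 8 satellites evenly phased, successive equator crossings are 28.10/8 = 3.513° apart.
That is 3.513 × 111.2 = 391 km at the equator.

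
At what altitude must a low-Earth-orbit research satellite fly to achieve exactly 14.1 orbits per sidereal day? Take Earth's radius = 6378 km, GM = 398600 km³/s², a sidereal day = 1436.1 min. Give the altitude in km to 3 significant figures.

Required period T = 86166 / 14.1 = 6111.1 s.
From T = 2π√(a³/μ): a = (μ T²/4π²)^(1/3) = (398600 × 6111.1² / 4π²)^(1/3) = 7224 km.
Altitude h = a − R = 7224 − 6378 = 846 km.

846 km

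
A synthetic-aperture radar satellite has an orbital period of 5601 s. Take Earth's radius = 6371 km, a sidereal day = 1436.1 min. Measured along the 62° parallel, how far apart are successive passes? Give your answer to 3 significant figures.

Node shift per orbit = (5601.0/86166) × 360° = 23.40°.
Equatorial spacing = 23.40 × 111.2 km/° = 2602 km.
At 62° latitude, spacing = 2602 × cos(62°) = 1222 km.

1220 km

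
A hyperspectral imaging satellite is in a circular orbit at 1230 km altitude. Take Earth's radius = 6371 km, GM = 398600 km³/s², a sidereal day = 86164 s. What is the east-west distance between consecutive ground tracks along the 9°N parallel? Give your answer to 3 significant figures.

3030 km

Semi-major axis a = 6371 + 1230 = 7601 km. Period T = 2π√(a³/μ) = 2π√(7601³/398600) = 6595.0 s = 109.92 min.
Node shift per orbit = (6595.0/86164) × 360° = 27.55°.
Equatorial spacing = 27.55 × 111.2 km/° = 3064 km.
At 9° latitude, spacing = 3064 × cos(9°) = 3026 km.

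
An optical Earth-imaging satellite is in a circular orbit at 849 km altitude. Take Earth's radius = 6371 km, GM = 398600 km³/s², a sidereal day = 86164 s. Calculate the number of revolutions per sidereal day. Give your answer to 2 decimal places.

Semi-major axis a = 6371 + 849 = 7220 km. Period T = 2π√(a³/μ) = 2π√(7220³/398600) = 6105.4 s = 101.76 min.
Orbits per sidereal day = 86164 / 6105.4 = 14.113.

14.11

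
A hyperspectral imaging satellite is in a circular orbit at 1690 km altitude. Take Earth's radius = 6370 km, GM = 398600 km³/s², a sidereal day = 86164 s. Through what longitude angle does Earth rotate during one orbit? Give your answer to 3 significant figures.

Semi-major axis a = 6370 + 1690 = 8060 km. Period T = 2π√(a³/μ) = 2π√(8060³/398600) = 7201.3 s = 120.02 min.
During one orbit Earth rotates (7201.3 / 86164) × 360° = 30.09°.

30.1°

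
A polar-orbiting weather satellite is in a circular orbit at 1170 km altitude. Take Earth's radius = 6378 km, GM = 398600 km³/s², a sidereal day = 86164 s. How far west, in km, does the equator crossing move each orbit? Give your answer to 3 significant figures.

3040 km

Semi-major axis a = 6378 + 1170 = 7548 km. Period T = 2π√(a³/μ) = 2π√(7548³/398600) = 6526.2 s = 108.77 min.
During one orbit Earth rotates (6526.2 / 86164) × 360° = 27.27°.
At the equator that is 27.27° × (2π·6378/360) km/° = 27.27 × 111.3 = 3035 km.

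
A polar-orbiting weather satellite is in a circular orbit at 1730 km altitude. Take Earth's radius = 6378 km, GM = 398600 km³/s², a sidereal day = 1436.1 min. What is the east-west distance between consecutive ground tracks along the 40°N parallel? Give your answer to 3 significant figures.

2590 km

Semi-major axis a = 6378 + 1730 = 8108 km. Period T = 2π√(a³/μ) = 2π√(8108³/398600) = 7265.8 s = 121.10 min.
Node shift per orbit = (7265.8/86166) × 360° = 30.36°.
Equatorial spacing = 30.36 × 111.3 km/° = 3379 km.
At 40° latitude, spacing = 3379 × cos(40°) = 2589 km.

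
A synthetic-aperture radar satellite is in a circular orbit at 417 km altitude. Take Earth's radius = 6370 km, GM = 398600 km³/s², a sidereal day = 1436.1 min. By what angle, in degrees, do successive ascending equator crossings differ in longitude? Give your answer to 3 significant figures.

Semi-major axis a = 6370 + 417 = 6787 km. Period T = 2π√(a³/μ) = 2π√(6787³/398600) = 5564.5 s = 92.74 min.
During one orbit Earth rotates (5564.5 / 86166) × 360° = 23.25°.

23.2°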